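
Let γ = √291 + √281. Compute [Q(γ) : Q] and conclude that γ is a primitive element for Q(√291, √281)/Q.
[Q(γ) : Q] = 4 (equivalently, Q(γ) = Q(√291, √281))

Obviously Q(γ) ⊆ Q(√291, √281), and [Q(√291, √281):Q] = 4 (since 291, 281 are distinct squarefree integers > 1 with 81771 not a perfect square). To show equality we compute the minimal polynomial of γ. From γ = √291 + √281: γ^2 = 291 + 2√(81771) + 281 = 572 + 2√(81771), so γ^2 - 572 = 2√(81771); squaring, (γ^2 - 572)^2 = 4·81771, i.e. γ^4 - 1144γ^2 + 327184 - 327084 = 0, i.e. γ^4 - 1144γ^2 + 100 = 0. So γ is a root of x^4 - 1144x^2 + 100. This polynomial is irreducible over Q: it has no rational root (each ±√291 ± √281 is irrational), and any factorization into two quadratics over Q would force √(81771) ∈ Q (pairing opposite roots) or √291, √281 ∈ Q (other pairings), all impossible. Hence [Q(γ):Q] = 4 = [Q(√291, √281):Q], so Q(γ) = Q(√291, √281).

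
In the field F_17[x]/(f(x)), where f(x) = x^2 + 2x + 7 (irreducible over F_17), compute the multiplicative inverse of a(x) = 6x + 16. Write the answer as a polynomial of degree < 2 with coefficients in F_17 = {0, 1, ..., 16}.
a(x)^(-1) ≡ 13x + 14 (mod f(x))

Since f is irreducible over F_17, F_17[x]/(f) is a field and a(x) ≠ 0 has an inverse. Apply the extended Euclidean algorithm to f(x) and a(x) in F_17[x]: f(x) = (3x + 15)·a(x) + (5). The last nonzero remainder is the constant 5 = gcd(f, a) in F_17. Back-substituting through the division chain expresses 5 = s(x)·a(x) + t(x)·f(x) with s(x) ≡ 14x + 2 (mod f), so (14x + 2)·a(x) ≡ 5 (mod f). Multiplying by 5^(-1) ≡ 7 in F_17 gives a(x)^(-1) ≡ 7·(14x + 2) ≡ 13x + 14 (mod f). Check: (6x + 16)·(13x + 14) = 10x^2 + 3x + 3 ≡ 1 (mod x^2 + 2x + 7).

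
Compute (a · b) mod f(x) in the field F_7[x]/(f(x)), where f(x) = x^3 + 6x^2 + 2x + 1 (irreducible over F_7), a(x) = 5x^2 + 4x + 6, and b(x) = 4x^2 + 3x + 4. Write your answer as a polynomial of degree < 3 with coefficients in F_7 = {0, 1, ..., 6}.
a · b ≡ 4x^2 + 3x + 1 (mod f(x))

Multiply in F_7[x]: a(x)·b(x) = (5x^2 + 4x + 6)·(4x^2 + 3x + 4) = 6x^4 + 3x^3 + 6x + 3. This has degree ≥ 3, so divide by f(x) over F_7: 6x^4 + 3x^3 + 6x + 3 = (6x + 2)·(x^3 + 6x^2 + 2x + 1) + (4x^2 + 3x + 1). Hence a·b ≡ 4x^2 + 3x + 1 (mod f). (F_7[x]/(f) is a field with 7^3 = 343 elements since f is irreducible of degree 3.)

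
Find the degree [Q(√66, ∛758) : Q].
[Q(√66, ∛758) : Q] = 6

Let L = Q(√66, ∛758). Since Q(√66) ⊂ L and [Q(√66):Q] = 2, the tower law gives 2 | [L:Q]. Likewise Q(∛758) ⊂ L with [Q(∛758):Q] = 3 (because 758 is not a perfect cube), so 3 | [L:Q]. As gcd(2,3) = 1, [L:Q] is divisible by 6. Conversely L is generated over Q by √66 and ∛758, so [L:Q] ≤ 2·3 = 6. Therefore [Q(√66, ∛758) : Q] = 6.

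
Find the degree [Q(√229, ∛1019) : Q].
[Q(√229, ∛1019) : Q] = 6

Let L = Q(√229, ∛1019). Since Q(√229) ⊂ L and [Q(√229):Q] = 2, the tower law gives 2 | [L:Q]. Likewise Q(∛1019) ⊂ L with [Q(∛1019):Q] = 3 (because 1019 is not a perfect cube), so 3 | [L:Q]. As gcd(2,3) = 1, [L:Q] is divisible by 6. Conversely L is generated over Q by √229 and ∛1019, so [L:Q] ≤ 2·3 = 6. Therefore [Q(√229, ∛1019) : Q] = 6.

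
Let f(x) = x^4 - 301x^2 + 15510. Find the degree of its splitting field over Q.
[K : Q] = 4

Solving the quadratic in x^2: x^2 = (301 ± √(301^2 - 4·15510))/2 = (301 ± √28561)/2 = (301 ± 169)/2, giving x^2 = 66 or x^2 = 235. So f(x) = (x^2 - 66)(x^2 - 235) and the roots of f are ±√66, ±√235. Hence the splitting field is K = Q(√66, √235). Since 66 and 235 are distinct squarefree integers > 1, their product 15510 is not a perfect square, so √235 ∉ Q(√66). By the tower law [K:Q] = [Q(√66,√235):Q(√66)] · [Q(√66):Q] = 2 · 2 = 4.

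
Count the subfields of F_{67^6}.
F_{67^6} has 4 subfields

The subfields of F_{p^n} are exactly the fields F_{p^d} for d | n (each is the fixed field of the unique index-d subgroup of Gal(F_{p^n}/F_p) ≅ Z/nZ). The divisors of n = 6 are {1, 2, 3, 6}, giving 4 subfields: F_{67^1}, F_{67^2}, F_{67^3}, F_{67^6}.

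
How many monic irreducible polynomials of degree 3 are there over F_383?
There are 18727168 monic irreducible polynomials of degree 3 over F_383

Each element of F_{383^3} that lies in no proper subfield is a root of exactly one monic irreducible of degree 3 over F_383, and each such polynomial has 3 distinct roots in F_{383^3}. By Möbius inversion the count is N_383(3) = (1/3) Σ_{d|3} μ(3/d) · 383^d = (1/3)(μ(3)·383^1 + μ(1)·383^3) = 56181504/3 = 18727168.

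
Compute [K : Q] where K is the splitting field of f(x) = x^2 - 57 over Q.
[K : Q] = 2

f(x) = x^2 - 57 factors as (x - √57)(x + √57). The splitting field is K = Q(√57). Since 57 is squarefree and > 1, it is not a perfect square, so x^2 - 57 is irreducible over Q and [Q(√57) : Q] = 2. Hence [K : Q] = 2.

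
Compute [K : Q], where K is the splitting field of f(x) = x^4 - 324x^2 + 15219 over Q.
[K : Q] = 4

Solving the quadratic in x^2: x^2 = (324 ± √(324^2 - 4·15219))/2 = (324 ± √44100)/2 = (324 ± 210)/2, giving x^2 = 267 or x^2 = 57. So f(x) = (x^2 - 267)(x^2 - 57) and the roots of f are ±√267, ±√57. Hence the splitting field is K = Q(√267, √57). Since 267 and 57 are distinct squarefree integers > 1, their product 15219 is not a perfect square, so √57 ∉ Q(√267). By the tower law [K:Q] = [Q(√267,√57):Q(√267)] · [Q(√267):Q] = 2 · 2 = 4.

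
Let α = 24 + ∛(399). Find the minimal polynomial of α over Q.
m_α(x) = x^3 - 72x^2 + 1728x - 14223

Set β = α - 24 = ∛(399), so β^3 = 399. Then (α - 24)^3 - 399 = 0, i.e. α is a root of g(x) = (x - 24)^3 - 399 = x^3 - 72x^2 + 1728x - 14223. Since g(x) = h(x - 24) where h(x) = x^3 - 399, and h is irreducible over Q (because 399 is not a perfect cube, so h has no rational root, and a monic cubic with no rational root is irreducible), g is also irreducible (irreducibility is preserved under the substitution x → x - 24). Hence m_α(x) = x^3 - 72x^2 + 1728x - 14223.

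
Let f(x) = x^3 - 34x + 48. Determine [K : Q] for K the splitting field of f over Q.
[K : Q] = 6

By the rational root test, any rational root of the monic integer polynomial f(x) = x^3 - 34x + 48 must be an integer dividing the constant term 48, i.e. one of ±{1, 2, 3, 4, 6, 8, 12, 16, 24, 48}. Evaluating: f(1) = 15, f(-1) = 81, f(2) = -12, f(-2) = 108, f(3) = -27, f(-3) = 123, f(4) = -24, f(-4) = 120, f(6) = 60, f(-6) = 36, f(8) = 288, f(-8) = -192, f(12) = 1368, f(-12) = -1272, f(16) = 3600, f(-16) = -3504, f(24) = 13056, f(-24) = -12960, f(48) = 109008, f(-48) = -108912; none is 0, so f has no rational root and is therefore irreducible over Q (a cubic with no linear factor over a field is irreducible). For an irreducible cubic, the Galois group is A_3 or S_3 according as the discriminant disc(f) = -4a^3 - 27b^2 = -4·(-34)^3 - 27·(48)^2 = 95008 is or is not a square in Q. Here disc(f) = 95008 is not a perfect square in Q, so the Galois group of f over Q is not contained in A_3 and must be all of S_3. The splitting field has degree |S_3| = 6 over Q, so [K : Q] = 6.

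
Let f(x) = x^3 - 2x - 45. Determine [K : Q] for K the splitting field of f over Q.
[K : Q] = 6

By the rational root test, any rational root of the monic integer polynomial f(x) = x^3 - 2x - 45 must be an integer dividing the constant term -45, i.e. one of ±{1, 3, 5, 9, 15, 45}. Evaluating: f(1) = -46, f(-1) = -44, f(3) = -24, f(-3) = -66, f(5) = 70, f(-5) = -160, f(9) = 666, f(-9) = -756, f(15) = 3300, f(-15) = -3390, f(45) = 90990, f(-45) = -91080; none is 0, so f has no rational root and is therefore irreducible over Q (a cubic with no linear factor over a field is irreducible). For an irreducible cubic, the Galois group is A_3 or S_3 according as the discriminant disc(f) = -4a^3 - 27b^2 = -4·(-2)^3 - 27·(-45)^2 = -54643 is or is not a square in Q. Here disc(f) = -54643 is not a perfect square in Q, so the Galois group of f over Q is not contained in A_3 and must be all of S_3. The splitting field has degree |S_3| = 6 over Q, so [K : Q] = 6.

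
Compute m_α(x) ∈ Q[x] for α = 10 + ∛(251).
m_α(x) = x^3 - 30x^2 + 300x - 1251

Set β = α - 10 = ∛(251), so β^3 = 251. Then (α - 10)^3 - 251 = 0, i.e. α is a root of g(x) = (x - 10)^3 - 251 = x^3 - 30x^2 + 300x - 1251. Since g(x) = h(x - 10) where h(x) = x^3 - 251, and h is irreducible over Q (because 251 is not a perfect cube, so h has no rational root, and a monic cubic with no rational root is irreducible), g is also irreducible (irreducibility is preserved under the substitution x → x - 10). Hence m_α(x) = x^3 - 30x^2 + 300x - 1251.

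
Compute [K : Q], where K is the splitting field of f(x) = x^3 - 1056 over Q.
[K : Q] = 6

The roots of x^3 - 1056 are ∛1056, ω∛1056, ω^2∛1056 where ω = e^(2πi/3) is a primitive cube root of unity, so K = Q(∛1056, ω). Now [Q(∛1056):Q] = 3 (since 1056 is not a perfect cube, x^3 - 1056 is irreducible) and [Q(ω):Q] = 2. Both 2 and 3 divide [K:Q], and [K:Q] ≤ 3·2 = 6, so [K:Q] = 6. (Equivalently: Q(∛1056) ⊂ R but ω ∉ R, so [K : Q(∛1056)] = 2.)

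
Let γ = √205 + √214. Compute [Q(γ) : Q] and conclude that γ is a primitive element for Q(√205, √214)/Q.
[Q(γ) : Q] = 4 (equivalently, Q(γ) = Q(√205, √214))

Obviously Q(γ) ⊆ Q(√205, √214), and [Q(√205, √214):Q] = 4 (since 205, 214 are distinct squarefree integers > 1 with 43870 not a perfect square). To show equality we compute the minimal polynomial of γ. From γ = √205 + √214: γ^2 = 205 + 2√(43870) + 214 = 419 + 2√(43870), so γ^2 - 419 = 2√(43870); squaring, (γ^2 - 419)^2 = 4·43870, i.e. γ^4 - 838γ^2 + 175561 - 175480 = 0, i.e. γ^4 - 838γ^2 + 81 = 0. So γ is a root of x^4 - 838x^2 + 81. This polynomial is irreducible over Q: it has no rational root (each ±√205 ± √214 is irrational), and any factorization into two quadratics over Q would force √(43870) ∈ Q (pairing opposite roots) or √205, √214 ∈ Q (other pairings), all impossible. Hence [Q(γ):Q] = 4 = [Q(√205, √214):Q], so Q(γ) = Q(√205, √214).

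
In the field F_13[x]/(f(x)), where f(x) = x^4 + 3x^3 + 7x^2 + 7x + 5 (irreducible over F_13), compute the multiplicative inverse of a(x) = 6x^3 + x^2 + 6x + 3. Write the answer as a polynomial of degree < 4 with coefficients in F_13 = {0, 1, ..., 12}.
a(x)^(-1) ≡ 10x^3 + 11x^2 + 12x + 11 (mod f(x))

Since f is irreducible over F_13, F_13[x]/(f) is a field and a(x) ≠ 0 has an inverse. Apply the extended Euclidean algorithm to f(x) and a(x) in F_13[x]: f(x) = (11x + 3)·a(x) + (3x^2 + 8x + 9);  a(x) = (2x + 8)·(3x^2 + 8x + 9) + (2x + 9);  (3x^2 + 8x + 9) = (8x + 7)·(2x + 9) + (11). The last nonzero remainder is the constant 11 = gcd(f, a) in F_13. Back-substituting through the division chain expresses 11 = s(x)·a(x) + t(x)·f(x) with s(x) ≡ 6x^3 + 4x^2 + 2x + 4 (mod f), so (6x^3 + 4x^2 + 2x + 4)·a(x) ≡ 11 (mod f). Multiplying by 11^(-1) ≡ 6 in F_13 gives a(x)^(-1) ≡ 6·(6x^3 + 4x^2 + 2x + 4) ≡ 10x^3 + 11x^2 + 12x + 11 (mod f). Check: (6x^3 + x^2 + 6x + 3)·(10x^3 + 11x^2 + 12x + 11) = 8x^6 + 11x^5 + 5x^3 + 12x^2 + 11x + 7 ≡ 1 (mod x^4 + 3x^3 + 7x^2 + 7x + 5).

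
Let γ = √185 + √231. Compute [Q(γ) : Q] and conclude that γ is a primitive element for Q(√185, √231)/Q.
[Q(γ) : Q] = 4 (equivalently, Q(γ) = Q(√185, √231))

Obviously Q(γ) ⊆ Q(√185, √231), and [Q(√185, √231):Q] = 4 (since 185, 231 are distinct squarefree integers > 1 with 42735 not a perfect square). To show equality we compute the minimal polynomial of γ. From γ = √185 + √231: γ^2 = 185 + 2√(42735) + 231 = 416 + 2√(42735), so γ^2 - 416 = 2√(42735); squaring, (γ^2 - 416)^2 = 4·42735, i.e. γ^4 - 832γ^2 + 173056 - 170940 = 0, i.e. γ^4 - 832γ^2 + 2116 = 0. So γ is a root of x^4 - 832x^2 + 2116. This polynomial is irreducible over Q: it has no rational root (each ±√185 ± √231 is irrational), and any factorization into two quadratics over Q would force √(42735) ∈ Q (pairing opposite roots) or √185, √231 ∈ Q (other pairings), all impossible. Hence [Q(γ):Q] = 4 = [Q(√185, √231):Q], so Q(γ) = Q(√185, √231).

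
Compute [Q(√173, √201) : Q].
[Q(√173, √201) : Q] = 4

[Q(√173):Q] = 2 (min poly x^2 - 173, irreducible since 173 is squarefree > 1). For the top step, suppose √201 ∈ Q(√173), say √201 = c + d√173 with c, d ∈ Q. Squaring: 201 = c^2 + 173d^2 + 2cd√173. Since √173 ∉ Q this forces 2cd = 0. If d = 0 then √201 = c ∈ Q, contradicting 201 squarefree > 1. If c = 0 then 201 = 173d^2, so 173·201 = (173d)^2 is a perfect square in Q — but 173·201 = 34773 is not a perfect square (since 173 and 201 are distinct squarefree integers). Contradiction. Hence √201 ∉ Q(√173), so x^2 - 201 stays irreducible over Q(√173) and [Q(√173, √201) : Q(√173)] = 2. By the tower law, [Q(√173, √201) : Q] = 2 · 2 = 4.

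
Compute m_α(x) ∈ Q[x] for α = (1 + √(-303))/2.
m_α(x) = x^2 - x + 76

From 2α - 1 = √(-303), squaring gives (2α - 1)^2 = -303, i.e. 4α^2 - 4α + 1 = -303, so α^2 - α + (1 + 303)/4 = 0. Since -303 ≡ 1 (mod 4), (1 + 303)/4 = 76 ∈ Z. The polynomial x^2 - x + 76 has discriminant 1 - 4·(76) = -303, which is not a perfect square in Q (d = -303 is squarefree and ≠ 1), so x^2 - x + 76 is irreducible over Q. It is the minimal polynomial of α.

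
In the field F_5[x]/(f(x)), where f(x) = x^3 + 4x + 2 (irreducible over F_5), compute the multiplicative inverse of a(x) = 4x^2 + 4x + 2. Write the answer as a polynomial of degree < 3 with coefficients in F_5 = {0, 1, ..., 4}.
a(x)^(-1) ≡ 4x^2 + 4 (mod f(x))

Since f is irreducible over F_5, F_5[x]/(f) is a field and a(x) ≠ 0 has an inverse. Apply the extended Euclidean algorithm to f(x) and a(x) in F_5[x]: f(x) = (4x + 1)·a(x) + (2x);  a(x) = (2x + 2)·(2x) + (2). The last nonzero remainder is the constant 2 = gcd(f, a) in F_5. Back-substituting through the division chain expresses 2 = s(x)·a(x) + t(x)·f(x) with s(x) ≡ 3x^2 + 3 (mod f), so (3x^2 + 3)·a(x) ≡ 2 (mod f). Multiplying by 2^(-1) ≡ 3 in F_5 gives a(x)^(-1) ≡ 3·(3x^2 + 3) ≡ 4x^2 + 4 (mod f). Check: (4x^2 + 4x + 2)·(4x^2 + 4) = x^4 + x^3 + 4x^2 + x + 3 ≡ 1 (mod x^3 + 4x + 2).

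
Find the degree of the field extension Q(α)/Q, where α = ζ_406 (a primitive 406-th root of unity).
[Q(α):Q] = 168

The minimal polynomial of ζ_406 over Q is the 406-th cyclotomic polynomial Φ_406(x), which is irreducible over Q and has degree φ(406) = 168. Hence [Q(α):Q] = φ(406) = 168.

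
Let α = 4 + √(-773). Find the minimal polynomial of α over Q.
m_α(x) = x^2 - 8x + 789

From α - 4 = √(-773), squaring gives (α - 4)^2 = -773, i.e. α^2 - 8α + 16 = -773, so α^2 - 8α + 789 = 0. The discriminant of x^2 - 8x + 789 is (-8)^2 - 4·(789) = 64 - 3156 = -3092, and 4·(-773) is not a perfect square in Q since -773 is squarefree and ≠ 1. Hence x^2 - 8x + 789 is irreducible over Q and is the minimal polynomial of α.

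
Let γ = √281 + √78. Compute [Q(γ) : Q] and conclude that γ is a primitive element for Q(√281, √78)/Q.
[Q(γ) : Q] = 4 (equivalently, Q(γ) = Q(√281, √78))

Obviously Q(γ) ⊆ Q(√281, √78), and [Q(√281, √78):Q] = 4 (since 281, 78 are distinct squarefree integers > 1 with 21918 not a perfect square). To show equality we compute the minimal polynomial of γ. From γ = √281 + √78: γ^2 = 281 + 2√(21918) + 78 = 359 + 2√(21918), so γ^2 - 359 = 2√(21918); squaring, (γ^2 - 359)^2 = 4·21918, i.e. γ^4 - 718γ^2 + 128881 - 87672 = 0, i.e. γ^4 - 718γ^2 + 41209 = 0. So γ is a root of x^4 - 718x^2 + 41209. This polynomial is irreducible over Q: it has no rational root (each ±√281 ± √78 is irrational), and any factorization into two quadratics over Q would force √(21918) ∈ Q (pairing opposite roots) or √281, √78 ∈ Q (other pairings), all impossible. Hence [Q(γ):Q] = 4 = [Q(√281, √78):Q], so Q(γ) = Q(√281, √78).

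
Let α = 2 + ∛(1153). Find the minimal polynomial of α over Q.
m_α(x) = x^3 - 6x^2 + 12x - 1161

Set β = α - 2 = ∛(1153), so β^3 = 1153. Then (α - 2)^3 - 1153 = 0, i.e. α is a root of g(x) = (x - 2)^3 - 1153 = x^3 - 6x^2 + 12x - 1161. Since g(x) = h(x - 2) where h(x) = x^3 - 1153, and h is irreducible over Q (because 1153 is not a perfect cube, so h has no rational root, and a monic cubic with no rational root is irreducible), g is also irreducible (irreducibility is preserved under the substitution x → x - 2). Hence m_α(x) = x^3 - 6x^2 + 12x - 1161.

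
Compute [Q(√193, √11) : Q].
[Q(√193, √11) : Q] = 4

[Q(√193):Q] = 2 (min poly x^2 - 193, irreducible since 193 is squarefree > 1). For the top step, suppose √11 ∈ Q(√193), say √11 = c + d√193 with c, d ∈ Q. Squaring: 11 = c^2 + 193d^2 + 2cd√193. Since √193 ∉ Q this forces 2cd = 0. If d = 0 then √11 = c ∈ Q, contradicting 11 squarefree > 1. If c = 0 then 11 = 193d^2, so 193·11 = (193d)^2 is a perfect square in Q — but 193·11 = 2123 is not a perfect square (since 193 and 11 are distinct squarefree integers). Contradiction. Hence √11 ∉ Q(√193), so x^2 - 11 stays irreducible over Q(√193) and [Q(√193, √11) : Q(√193)] = 2. By the tower law, [Q(√193, √11) : Q] = 2 · 2 = 4.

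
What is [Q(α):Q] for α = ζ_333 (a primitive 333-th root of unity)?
[Q(α):Q] = 216

The minimal polynomial of ζ_333 over Q is the 333-th cyclotomic polynomial Φ_333(x), which is irreducible over Q and has degree φ(333) = 216. Hence [Q(α):Q] = φ(333) = 216.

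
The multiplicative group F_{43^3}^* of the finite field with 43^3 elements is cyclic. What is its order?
|F_{43^3}^*| = 79506

F_{43^3} has 43^3 = 79507 elements; its multiplicative group consists of all nonzero elements, so |F_{43^3}^*| = 79507 - 1 = 79506. (It is cyclic since any finite subgroup of the multiplicative group of a field is cyclic.)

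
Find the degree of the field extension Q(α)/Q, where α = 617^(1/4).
[Q(α):Q] = 4

α is a root of x^4 - 617. By Eisenstein's criterion at the prime p = 617 (which divides the constant term 617 but p^2 = 380689 does not, since 617 is squarefree), x^4 - 617 is irreducible over Q. Hence [Q(α):Q] = 4.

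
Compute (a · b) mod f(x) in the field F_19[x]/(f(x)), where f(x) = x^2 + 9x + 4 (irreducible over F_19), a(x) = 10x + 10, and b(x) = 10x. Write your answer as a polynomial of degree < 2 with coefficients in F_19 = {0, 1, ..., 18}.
a · b ≡ 17x + 18 (mod f(x))

Multiply in F_19[x]: a(x)·b(x) = (10x + 10)·(10x) = 5x^2 + 5x. This has degree ≥ 2, so divide by f(x) over F_19: 5x^2 + 5x = (5)·(x^2 + 9x + 4) + (17x + 18). Hence a·b ≡ 17x + 18 (mod f). (F_19[x]/(f) is a field with 19^2 = 361 elements since f is irreducible of degree 2.)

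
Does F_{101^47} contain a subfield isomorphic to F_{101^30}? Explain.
No: F_{101^30} is not a subfield of F_{101^47}

F_{p^m} embeds in F_{p^n} iff m | n. Here 30 ∤ 47 (since 47 = 1·30 + 17 with remainder 17 ≠ 0), so F_{101^30} is not a subfield of F_{101^47}. Equivalently: if it were, the tower law would give 30 = [F_{101^30}:F_101] dividing [F_{101^47}:F_101] = 47, contradiction.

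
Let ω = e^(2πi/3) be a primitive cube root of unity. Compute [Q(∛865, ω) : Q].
[Q(∛865, ω) : Q] = 6

[Q(∛865):Q] = 3 (min poly x^3 - 865, irreducible since 865 is not a perfect cube). [Q(ω):Q] = 2 (min poly x^2 + x + 1). Since Q(∛865) ⊂ R and ω ∉ R, we have ω ∉ Q(∛865), so x^2 + x + 1 remains irreducible over Q(∛865) and [Q(∛865, ω) : Q(∛865)] = 2. By the tower law, [Q(∛865, ω) : Q] = 3 · 2 = 6. (In fact Q(∛865, ω) is the splitting field of x^3 - 865 over Q.)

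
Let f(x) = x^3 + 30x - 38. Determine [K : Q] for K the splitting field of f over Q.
[K : Q] = 6

By the rational root test, any rational root of the monic integer polynomial f(x) = x^3 + 30x - 38 must be an integer dividing the constant term -38, i.e. one of ±{1, 2, 19, 38}. Evaluating: f(1) = -7, f(-1) = -69, f(2) = 30, f(-2) = -106, f(19) = 7391, f(-19) = -7467, f(38) = 55974, f(-38) = -56050; none is 0, so f has no rational root and is therefore irreducible over Q (a cubic with no linear factor over a field is irreducible). For an irreducible cubic, the Galois group is A_3 or S_3 according as the discriminant disc(f) = -4a^3 - 27b^2 = -4·(30)^3 - 27·(-38)^2 = -146988 is or is not a square in Q. Here disc(f) = -146988 is not a perfect square in Q, so the Galois group of f over Q is not contained in A_3 and must be all of S_3. The splitting field has degree |S_3| = 6 over Q, so [K : Q] = 6.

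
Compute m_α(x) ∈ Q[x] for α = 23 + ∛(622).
m_α(x) = x^3 - 69x^2 + 1587x - 12789

Set β = α - 23 = ∛(622), so β^3 = 622. Then (α - 23)^3 - 622 = 0, i.e. α is a root of g(x) = (x - 23)^3 - 622 = x^3 - 69x^2 + 1587x - 12789. Since g(x) = h(x - 23) where h(x) = x^3 - 622, and h is irreducible over Q (because 622 is not a perfect cube, so h has no rational root, and a monic cubic with no rational root is irreducible), g is also irreducible (irreducibility is preserved under the substitution x → x - 23). Hence m_α(x) = x^3 - 69x^2 + 1587x - 12789.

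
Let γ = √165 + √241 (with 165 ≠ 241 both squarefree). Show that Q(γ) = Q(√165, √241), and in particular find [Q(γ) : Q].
[Q(γ) : Q] = 4 (equivalently, Q(γ) = Q(√165, √241))

Obviously Q(γ) ⊆ Q(√165, √241), and [Q(√165, √241):Q] = 4 (since 165, 241 are distinct squarefree integers > 1 with 39765 not a perfect square). To show equality we compute the minimal polynomial of γ. From γ = √165 + √241: γ^2 = 165 + 2√(39765) + 241 = 406 + 2√(39765), so γ^2 - 406 = 2√(39765); squaring, (γ^2 - 406)^2 = 4·39765, i.e. γ^4 - 812γ^2 + 164836 - 159060 = 0, i.e. γ^4 - 812γ^2 + 5776 = 0. So γ is a root of x^4 - 812x^2 + 5776. This polynomial is irreducible over Q: it has no rational root (each ±√165 ± √241 is irrational), and any factorization into two quadratics over Q would force √(39765) ∈ Q (pairing opposite roots) or √165, √241 ∈ Q (other pairings), all impossible. Hence [Q(γ):Q] = 4 = [Q(√165, √241):Q], so Q(γ) = Q(√165, √241).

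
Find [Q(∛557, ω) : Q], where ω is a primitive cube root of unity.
[Q(∛557, ω) : Q] = 6

[Q(∛557):Q] = 3 (min poly x^3 - 557, irreducible since 557 is not a perfect cube). [Q(ω):Q] = 2 (min poly x^2 + x + 1). Since Q(∛557) ⊂ R and ω ∉ R, we have ω ∉ Q(∛557), so x^2 + x + 1 remains irreducible over Q(∛557) and [Q(∛557, ω) : Q(∛557)] = 2. By the tower law, [Q(∛557, ω) : Q] = 3 · 2 = 6. (In fact Q(∛557, ω) is the splitting field of x^3 - 557 over Q.)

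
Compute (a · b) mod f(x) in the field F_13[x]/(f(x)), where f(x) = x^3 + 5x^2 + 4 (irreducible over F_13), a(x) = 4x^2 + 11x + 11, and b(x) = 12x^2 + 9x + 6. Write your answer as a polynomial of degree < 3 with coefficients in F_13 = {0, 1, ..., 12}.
a · b ≡ 4x^2 + 12x + 3 (mod f(x))

Multiply in F_13[x]: a(x)·b(x) = (4x^2 + 11x + 11)·(12x^2 + 9x + 6) = 9x^4 + 12x^3 + 8x^2 + 9x + 1. This has degree ≥ 3, so divide by f(x) over F_13: 9x^4 + 12x^3 + 8x^2 + 9x + 1 = (9x + 6)·(x^3 + 5x^2 + 4) + (4x^2 + 12x + 3). Hence a·b ≡ 4x^2 + 12x + 3 (mod f). (F_13[x]/(f) is a field with 13^3 = 2197 elements since f is irreducible of degree 3.)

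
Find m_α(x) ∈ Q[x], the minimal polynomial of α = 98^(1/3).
m_α(x) = x^3 - 98

α satisfies α^3 = 98, so x^3 - 98 annihilates α. By the rational root test, a rational root p/q (in lowest terms) of x^3 - 98 would satisfy p^3 = 98 q^3, forcing q = 1 and p^3 = 98; but 98 is not a perfect cube, contradiction. A monic cubic over Q with no rational root is irreducible (any nontrivial factorization would include a linear factor). Hence x^3 - 98 is the minimal polynomial of α, and in particular [Q(α):Q] = 3.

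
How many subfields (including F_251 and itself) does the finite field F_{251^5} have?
F_{251^5} has 2 subfields

The subfields of F_{p^n} are exactly the fields F_{p^d} for d | n (each is the fixed field of the unique index-d subgroup of Gal(F_{p^n}/F_p) ≅ Z/nZ). The divisors of n = 5 are {1, 5}, giving 2 subfields: F_{251^1}, F_{251^5}.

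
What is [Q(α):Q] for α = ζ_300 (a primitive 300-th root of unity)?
[Q(α):Q] = 80

The minimal polynomial of ζ_300 over Q is the 300-th cyclotomic polynomial Φ_300(x), which is irreducible over Q and has degree φ(300) = 80. Hence [Q(α):Q] = φ(300) = 80.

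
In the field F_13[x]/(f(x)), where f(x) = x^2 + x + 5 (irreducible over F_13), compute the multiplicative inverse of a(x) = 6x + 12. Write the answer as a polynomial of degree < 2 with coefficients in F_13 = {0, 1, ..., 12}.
a(x)^(-1) ≡ 4x + 9 (mod f(x))

Since f is irreducible over F_13, F_13[x]/(f) is a field and a(x) ≠ 0 has an inverse. Apply the extended Euclidean algorithm to f(x) and a(x) in F_13[x]: f(x) = (11x + 2)·a(x) + (7). The last nonzero remainder is the constant 7 = gcd(f, a) in F_13. Back-substituting through the division chain expresses 7 = s(x)·a(x) + t(x)·f(x) with s(x) ≡ 2x + 11 (mod f), so (2x + 11)·a(x) ≡ 7 (mod f). Multiplying by 7^(-1) ≡ 2 in F_13 gives a(x)^(-1) ≡ 2·(2x + 11) ≡ 4x + 9 (mod f). Check: (6x + 12)·(4x + 9) = 11x^2 + 11x + 4 ≡ 1 (mod x^2 + x + 5).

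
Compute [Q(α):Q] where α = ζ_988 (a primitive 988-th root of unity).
[Q(α):Q] = 432

The minimal polynomial of ζ_988 over Q is the 988-th cyclotomic polynomial Φ_988(x), which is irreducible over Q and has degree φ(988) = 432. Hence [Q(α):Q] = φ(988) = 432.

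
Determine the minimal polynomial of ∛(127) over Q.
m_α(x) = x^3 - 127

α satisfies α^3 = 127, so x^3 - 127 annihilates α. By the rational root test, a rational root p/q (in lowest terms) of x^3 - 127 would satisfy p^3 = 127 q^3, forcing q = 1 and p^3 = 127; but 127 is not a perfect cube, contradiction. A monic cubic over Q with no rational root is irreducible (any nontrivial factorization would include a linear factor). Hence x^3 - 127 is the minimal polynomial of α, and in particular [Q(α):Q] = 3.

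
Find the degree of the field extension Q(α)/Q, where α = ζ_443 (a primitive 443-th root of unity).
[Q(α):Q] = 442

The minimal polynomial of ζ_443 over Q is the 443-th cyclotomic polynomial Φ_443(x), which is irreducible over Q and has degree φ(443) = 442. Hence [Q(α):Q] = φ(443) = 442.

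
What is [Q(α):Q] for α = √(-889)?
[Q(α):Q] = 2

[Q(α):Q] equals the degree of the minimal polynomial of α. Here α^2 = -889 and x^2 + 889 is irreducible (d = -889 is squarefree, ≠ 1, hence not a square), so deg(m_α) = 2. Thus [Q(α):Q] = 2.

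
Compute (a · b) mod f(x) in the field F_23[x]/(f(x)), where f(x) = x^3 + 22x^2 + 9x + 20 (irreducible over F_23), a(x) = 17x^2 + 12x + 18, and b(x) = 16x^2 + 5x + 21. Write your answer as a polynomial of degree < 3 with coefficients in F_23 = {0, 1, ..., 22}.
a · b ≡ 2x^2 + 12x + 1 (mod f(x))

Multiply in F_23[x]: a(x)·b(x) = (17x^2 + 12x + 18)·(16x^2 + 5x + 21) = 19x^4 + x^3 + 15x^2 + 20x + 10. This has degree ≥ 3, so divide by f(x) over F_23: 19x^4 + x^3 + 15x^2 + 20x + 10 = (19x + 20)·(x^3 + 22x^2 + 9x + 20) + (2x^2 + 12x + 1). Hence a·b ≡ 2x^2 + 12x + 1 (mod f). (F_23[x]/(f) is a field with 23^3 = 12167 elements since f is irreducible of degree 3.)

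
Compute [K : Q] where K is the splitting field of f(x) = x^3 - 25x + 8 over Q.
[K : Q] = 6

By the rational root test, any rational root of the monic integer polynomial f(x) = x^3 - 25x + 8 must be an integer dividing the constant term 8, i.e. one of ±{1, 2, 4, 8}. Evaluating: f(1) = -16, f(-1) = 32, f(2) = -34, f(-2) = 50, f(4) = -28, f(-4) = 44, f(8) = 320, f(-8) = -304; none is 0, so f has no rational root and is therefore irreducible over Q (a cubic with no linear factor over a field is irreducible). For an irreducible cubic, the Galois group is A_3 or S_3 according as the discriminant disc(f) = -4a^3 - 27b^2 = -4·(-25)^3 - 27·(8)^2 = 60772 is or is not a square in Q. Here disc(f) = 60772 is not a perfect square in Q, so the Galois group of f over Q is not contained in A_3 and must be all of S_3. The splitting field has degree |S_3| = 6 over Q, so [K : Q] = 6.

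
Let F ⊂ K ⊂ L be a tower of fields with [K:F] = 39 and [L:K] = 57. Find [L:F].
[L:F] = 2223

The tower law says that for any tower of field extensions F ⊂ K ⊂ L with finite degrees, [L:F] = [L:K] · [K:F]. Here this gives [L:F] = 57 · 39 = 2223.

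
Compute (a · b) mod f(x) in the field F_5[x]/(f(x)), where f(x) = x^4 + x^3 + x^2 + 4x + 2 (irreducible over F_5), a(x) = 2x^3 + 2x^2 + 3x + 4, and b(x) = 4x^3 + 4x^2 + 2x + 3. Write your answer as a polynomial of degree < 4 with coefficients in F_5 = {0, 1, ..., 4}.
a · b ≡ 2x^2 + 4x + 1 (mod f(x))

Multiply in F_5[x]: a(x)·b(x) = (2x^3 + 2x^2 + 3x + 4)·(4x^3 + 4x^2 + 2x + 3) = 3x^6 + x^5 + 4x^4 + 3x^3 + 3x^2 + 2x + 2. This has degree ≥ 4, so divide by f(x) over F_5: 3x^6 + x^5 + 4x^4 + 3x^3 + 3x^2 + 2x + 2 = (3x^2 + 3x + 3)·(x^4 + x^3 + x^2 + 4x + 2) + (2x^2 + 4x + 1). Hence a·b ≡ 2x^2 + 4x + 1 (mod f). (F_5[x]/(f) is a field with 5^4 = 625 elements since f is irreducible of degree 4.)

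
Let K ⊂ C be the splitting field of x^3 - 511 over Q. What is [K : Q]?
[K : Q] = 6

The roots of x^3 - 511 are ∛511, ω∛511, ω^2∛511 where ω = e^(2πi/3) is a primitive cube root of unity, so K = Q(∛511, ω). Now [Q(∛511):Q] = 3 (since 511 is not a perfect cube, x^3 - 511 is irreducible) and [Q(ω):Q] = 2. Both 2 and 3 divide [K:Q], and [K:Q] ≤ 3·2 = 6, so [K:Q] = 6. (Equivalently: Q(∛511) ⊂ R but ω ∉ R, so [K : Q(∛511)] = 2.)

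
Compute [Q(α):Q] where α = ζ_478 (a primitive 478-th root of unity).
[Q(α):Q] = 238

The minimal polynomial of ζ_478 over Q is the 478-th cyclotomic polynomial Φ_478(x), which is irreducible over Q and has degree φ(478) = 238. Hence [Q(α):Q] = φ(478) = 238.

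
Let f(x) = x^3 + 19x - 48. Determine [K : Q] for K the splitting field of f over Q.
[K : Q] = 6

By the rational root test, any rational root of the monic integer polynomial f(x) = x^3 + 19x - 48 must be an integer dividing the constant term -48, i.e. one of ±{1, 2, 3, 4, 6, 8, 12, 16, 24, 48}. Evaluating: f(1) = -28, f(-1) = -68, f(2) = -2, f(-2) = -94, f(3) = 36, f(-3) = -132, f(4) = 92, f(-4) = -188, f(6) = 282, f(-6) = -378, f(8) = 616, f(-8) = -712, f(12) = 1908, f(-12) = -2004, f(16) = 4352, f(-16) = -4448, f(24) = 14232, f(-24) = -14328, f(48) = 111456, f(-48) = -111552; none is 0, so f has no rational root and is therefore irreducible over Q (a cubic with no linear factor over a field is irreducible). For an irreducible cubic, the Galois group is A_3 or S_3 according as the discriminant disc(f) = -4a^3 - 27b^2 = -4·(19)^3 - 27·(-48)^2 = -89644 is or is not a square in Q. Here disc(f) = -89644 is not a perfect square in Q, so the Galois group of f over Q is not contained in A_3 and must be all of S_3. The splitting field has degree |S_3| = 6 over Q, so [K : Q] = 6.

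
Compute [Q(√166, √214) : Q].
[Q(√166, √214) : Q] = 4

[Q(√166):Q] = 2 (min poly x^2 - 166, irreducible since 166 is squarefree > 1). For the top step, suppose √214 ∈ Q(√166), say √214 = c + d√166 with c, d ∈ Q. Squaring: 214 = c^2 + 166d^2 + 2cd√166. Since √166 ∉ Q this forces 2cd = 0. If d = 0 then √214 = c ∈ Q, contradicting 214 squarefree > 1. If c = 0 then 214 = 166d^2, so 166·214 = (166d)^2 is a perfect square in Q — but 166·214 = 35524 is not a perfect square (since 166 and 214 are distinct squarefree integers). Contradiction. Hence √214 ∉ Q(√166), so x^2 - 214 stays irreducible over Q(√166) and [Q(√166, √214) : Q(√166)] = 2. By the tower law, [Q(√166, √214) : Q] = 2 · 2 = 4.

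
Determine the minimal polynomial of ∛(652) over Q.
m_α(x) = x^3 - 652

α satisfies α^3 = 652, so x^3 - 652 annihilates α. By the rational root test, a rational root p/q (in lowest terms) of x^3 - 652 would satisfy p^3 = 652 q^3, forcing q = 1 and p^3 = 652; but 652 is not a perfect cube, contradiction. A monic cubic over Q with no rational root is irreducible (any nontrivial factorization would include a linear factor). Hence x^3 - 652 is the minimal polynomial of α, and in particular [Q(α):Q] = 3.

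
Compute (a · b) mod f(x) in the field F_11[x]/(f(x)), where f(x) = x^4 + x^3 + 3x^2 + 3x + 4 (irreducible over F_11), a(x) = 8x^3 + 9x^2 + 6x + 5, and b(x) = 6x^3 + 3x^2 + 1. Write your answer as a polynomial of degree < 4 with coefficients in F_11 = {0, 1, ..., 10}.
a · b ≡ 10x^3 + 9x^2 + 10x + 9 (mod f(x))

Multiply in F_11[x]: a(x)·b(x) = (8x^3 + 9x^2 + 6x + 5)·(6x^3 + 3x^2 + 1) = 4x^6 + x^5 + 8x^4 + x^3 + 2x^2 + 6x + 5. This has degree ≥ 4, so divide by f(x) over F_11: 4x^6 + x^5 + 8x^4 + x^3 + 2x^2 + 6x + 5 = (4x^2 + 8x + 10)·(x^4 + x^3 + 3x^2 + 3x + 4) + (10x^3 + 9x^2 + 10x + 9). Hence a·b ≡ 10x^3 + 9x^2 + 10x + 9 (mod f). (F_11[x]/(f) is a field with 11^4 = 14641 elements since f is irreducible of degree 4.)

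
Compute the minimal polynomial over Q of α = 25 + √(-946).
m_α(x) = x^2 - 50x + 1571

From α - 25 = √(-946), squaring gives (α - 25)^2 = -946, i.e. α^2 - 50α + 625 = -946, so α^2 - 50α + 1571 = 0. The discriminant of x^2 - 50x + 1571 is (-50)^2 - 4·(1571) = 2500 - 6284 = -3784, and 4·(-946) is not a perfect square in Q since -946 is squarefree and ≠ 1. Hence x^2 - 50x + 1571 is irreducible over Q and is the minimal polynomial of α.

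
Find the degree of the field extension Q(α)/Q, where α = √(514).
[Q(α):Q] = 2

[Q(α):Q] equals the degree of the minimal polynomial of α. Here α^2 = 514 and x^2 - 514 is irreducible (d = 514 is squarefree, ≠ 1, hence not a square), so deg(m_α) = 2. Thus [Q(α):Q] = 2.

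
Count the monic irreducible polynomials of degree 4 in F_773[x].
There are 89260077078 monic irreducible polynomials of degree 4 over F_773

Each element of F_{773^4} that lies in no proper subfield is a root of exactly one monic irreducible of degree 4 over F_773, and each such polynomial has 4 distinct roots in F_{773^4}. By Möbius inversion the count is N_773(4) = (1/4) Σ_{d|4} μ(4/d) · 773^d = (1/4)(μ(4)·773^1 + μ(2)·773^2 + μ(1)·773^4) = 357040308312/4 = 89260077078.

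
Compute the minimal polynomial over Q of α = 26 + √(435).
m_α(x) = x^2 - 52x + 241

From α - 26 = √(435), squaring gives (α - 26)^2 = 435, i.e. α^2 - 52α + 676 = 435, so α^2 - 52α + 241 = 0. The discriminant of x^2 - 52x + 241 is (-52)^2 - 4·(241) = 2704 - 964 = 1740, and 4·(435) is not a perfect square in Q since 435 is squarefree and ≠ 1. Hence x^2 - 52x + 241 is irreducible over Q and is the minimal polynomial of α.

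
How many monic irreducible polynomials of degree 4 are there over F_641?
There are 42205696320 monic irreducible polynomials of degree 4 over F_641

Each element of F_{641^4} that lies in no proper subfield is a root of exactly one monic irreducible of degree 4 over F_641, and each such polynomial has 4 distinct roots in F_{641^4}. By Möbius inversion the count is N_641(4) = (1/4) Σ_{d|4} μ(4/d) · 641^d = (1/4)(μ(4)·641^1 + μ(2)·641^2 + μ(1)·641^4) = 168822785280/4 = 42205696320.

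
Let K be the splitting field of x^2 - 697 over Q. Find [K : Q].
[K : Q] = 2

f(x) = x^2 - 697 factors as (x - √697)(x + √697). The splitting field is K = Q(√697). Since 697 is squarefree and > 1, it is not a perfect square, so x^2 - 697 is irreducible over Q and [Q(√697) : Q] = 2. Hence [K : Q] = 2.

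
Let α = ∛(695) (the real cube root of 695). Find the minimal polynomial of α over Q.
m_α(x) = x^3 - 695

α satisfies α^3 = 695, so x^3 - 695 annihilates α. By the rational root test, a rational root p/q (in lowest terms) of x^3 - 695 would satisfy p^3 = 695 q^3, forcing q = 1 and p^3 = 695; but 695 is not a perfect cube, contradiction. A monic cubic over Q with no rational root is irreducible (any nontrivial factorization would include a linear factor). Hence x^3 - 695 is the minimal polynomial of α, and in particular [Q(α):Q] = 3.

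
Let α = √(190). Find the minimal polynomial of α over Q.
m_α(x) = x^2 - 190

α satisfies α^2 - 190 = 0, so x^2 - 190 annihilates α. Since d = 190 is squarefree and ≠ 1, it is not a perfect square in Q, so x^2 - 190 has no rational root and is therefore irreducible over Q (a degree-2 polynomial over a field is irreducible iff it has no root). Hence m_α(x) = x^2 - 190.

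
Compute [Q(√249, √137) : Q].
[Q(√249, √137) : Q] = 4

[Q(√249):Q] = 2 (min poly x^2 - 249, irreducible since 249 is squarefree > 1). For the top step, suppose √137 ∈ Q(√249), say √137 = c + d√249 with c, d ∈ Q. Squaring: 137 = c^2 + 249d^2 + 2cd√249. Since √249 ∉ Q this forces 2cd = 0. If d = 0 then √137 = c ∈ Q, contradicting 137 squarefree > 1. If c = 0 then 137 = 249d^2, so 249·137 = (249d)^2 is a perfect square in Q — but 249·137 = 34113 is not a perfect square (since 249 and 137 are distinct squarefree integers). Contradiction. Hence √137 ∉ Q(√249), so x^2 - 137 stays irreducible over Q(√249) and [Q(√249, √137) : Q(√249)] = 2. By the tower law, [Q(√249, √137) : Q] = 2 · 2 = 4.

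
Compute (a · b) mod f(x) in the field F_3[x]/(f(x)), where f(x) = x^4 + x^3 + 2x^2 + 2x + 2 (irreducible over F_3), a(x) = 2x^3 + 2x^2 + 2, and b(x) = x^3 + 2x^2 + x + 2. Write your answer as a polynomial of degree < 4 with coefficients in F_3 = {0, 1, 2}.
a · b ≡ x^3 + x + 2 (mod f(x))

Multiply in F_3[x]: a(x)·b(x) = (2x^3 + 2x^2 + 2)·(x^3 + 2x^2 + x + 2) = 2x^6 + 2x^3 + 2x^2 + 2x + 1. This has degree ≥ 4, so divide by f(x) over F_3: 2x^6 + 2x^3 + 2x^2 + 2x + 1 = (2x^2 + x + 1)·(x^4 + x^3 + 2x^2 + 2x + 2) + (x^3 + x + 2). Hence a·b ≡ x^3 + x + 2 (mod f). (F_3[x]/(f) is a field with 3^4 = 81 elements since f is irreducible of degree 4.)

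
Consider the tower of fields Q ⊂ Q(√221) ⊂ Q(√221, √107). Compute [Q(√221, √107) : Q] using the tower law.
[Q(√221, √107) : Q] = 4

[Q(√221):Q] = 2 (min poly x^2 - 221, irreducible since 221 is squarefree > 1). For the top step, suppose √107 ∈ Q(√221), say √107 = c + d√221 with c, d ∈ Q. Squaring: 107 = c^2 + 221d^2 + 2cd√221. Since √221 ∉ Q this forces 2cd = 0. If d = 0 then √107 = c ∈ Q, contradicting 107 squarefree > 1. If c = 0 then 107 = 221d^2, so 221·107 = (221d)^2 is a perfect square in Q — but 221·107 = 23647 is not a perfect square (since 221 and 107 are distinct squarefree integers). Contradiction. Hence √107 ∉ Q(√221), so x^2 - 107 stays irreducible over Q(√221) and [Q(√221, √107) : Q(√221)] = 2. By the tower law, [Q(√221, √107) : Q] = 2 · 2 = 4.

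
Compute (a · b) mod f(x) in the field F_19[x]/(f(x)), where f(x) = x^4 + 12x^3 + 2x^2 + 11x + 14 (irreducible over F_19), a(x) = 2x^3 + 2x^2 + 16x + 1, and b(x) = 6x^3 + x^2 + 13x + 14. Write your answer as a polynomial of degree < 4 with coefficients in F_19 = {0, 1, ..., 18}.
a · b ≡ 6x^3 + 3x^2 + 4x + 11 (mod f(x))

Multiply in F_19[x]: a(x)·b(x) = (2x^3 + 2x^2 + 16x + 1)·(6x^3 + x^2 + 13x + 14) = 12x^6 + 14x^5 + 10x^4 + 9x^2 + 9x + 14. This has degree ≥ 4, so divide by f(x) over F_19: 12x^6 + 14x^5 + 10x^4 + 9x^2 + 9x + 14 = (12x^2 + 3x + 7)·(x^4 + 12x^3 + 2x^2 + 11x + 14) + (6x^3 + 3x^2 + 4x + 11). Hence a·b ≡ 6x^3 + 3x^2 + 4x + 11 (mod f). (F_19[x]/(f) is a field with 19^4 = 130321 elements since f is irreducible of degree 4.)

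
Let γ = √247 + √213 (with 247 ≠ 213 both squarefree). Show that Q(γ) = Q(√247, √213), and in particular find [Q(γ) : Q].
[Q(γ) : Q] = 4 (equivalently, Q(γ) = Q(√247, √213))

Obviously Q(γ) ⊆ Q(√247, √213), and [Q(√247, √213):Q] = 4 (since 247, 213 are distinct squarefree integers > 1 with 52611 not a perfect square). To show equality we compute the minimal polynomial of γ. From γ = √247 + √213: γ^2 = 247 + 2√(52611) + 213 = 460 + 2√(52611), so γ^2 - 460 = 2√(52611); squaring, (γ^2 - 460)^2 = 4·52611, i.e. γ^4 - 920γ^2 + 211600 - 210444 = 0, i.e. γ^4 - 920γ^2 + 1156 = 0. So γ is a root of x^4 - 920x^2 + 1156. This polynomial is irreducible over Q: it has no rational root (each ±√247 ± √213 is irrational), and any factorization into two quadratics over Q would force √(52611) ∈ Q (pairing opposite roots) or √247, √213 ∈ Q (other pairings), all impossible. Hence [Q(γ):Q] = 4 = [Q(√247, √213):Q], so Q(γ) = Q(√247, √213).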